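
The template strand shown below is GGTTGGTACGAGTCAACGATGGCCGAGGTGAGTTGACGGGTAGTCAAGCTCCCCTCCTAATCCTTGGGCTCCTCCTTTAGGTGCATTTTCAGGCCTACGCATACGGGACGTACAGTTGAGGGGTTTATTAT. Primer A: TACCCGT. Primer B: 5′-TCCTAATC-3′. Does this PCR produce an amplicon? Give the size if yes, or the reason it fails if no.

Primer A (TACCCGT) has reverse complement ACGGGTA, which matches the top strand at positions 36–42; primer A anneals to the top strand there with its 3' end pointing upstream toward position 36.
Primer B (TCCTAATC) matches the top strand directly at positions 55–62; it anneals to the bottom strand with its 3' end pointing downstream toward position 62.
The 3' ends diverge (primer A extends toward position 1, primer B toward position 131), so the primers never converge on a shared product.

No product — the primers' 3' ends point away from each other.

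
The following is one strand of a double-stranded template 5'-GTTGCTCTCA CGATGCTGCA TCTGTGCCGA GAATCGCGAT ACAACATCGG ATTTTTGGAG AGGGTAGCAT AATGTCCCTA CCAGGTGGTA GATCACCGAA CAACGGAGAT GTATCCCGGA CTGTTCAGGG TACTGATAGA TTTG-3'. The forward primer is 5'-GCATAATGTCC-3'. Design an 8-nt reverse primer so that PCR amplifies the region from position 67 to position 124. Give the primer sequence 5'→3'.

5'-ACAGTCCG-3'

The product's 3' end on the top strand is position 124.
The reverse primer anneals to the top strand over positions 117–124, i.e. to CGGACTGT.
Its sequence written 5'→3' is the reverse complement: ACAGTCCG.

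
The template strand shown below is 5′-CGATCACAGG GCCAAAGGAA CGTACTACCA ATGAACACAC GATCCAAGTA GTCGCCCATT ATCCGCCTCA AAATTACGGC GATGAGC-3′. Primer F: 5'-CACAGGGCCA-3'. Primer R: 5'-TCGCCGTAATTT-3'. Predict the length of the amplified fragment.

78 bp

The forward primer matches the template at positions 5–14.
The reverse primer's reverse complement is AAATTACGGCGA, which matches the template at positions 71–82.
The product runs from position 5 to position 82, so its length is 82 − 5 + 1 = 78 bp.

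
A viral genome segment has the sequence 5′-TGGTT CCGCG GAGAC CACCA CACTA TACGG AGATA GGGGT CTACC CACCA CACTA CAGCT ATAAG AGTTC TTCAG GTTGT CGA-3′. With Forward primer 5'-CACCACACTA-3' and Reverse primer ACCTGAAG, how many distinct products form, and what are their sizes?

The forward primer CACCACACTA matches the top strand at positions 16–25, 46–55.
The reverse primer's reverse complement is CTTCAGGT, matching at positions 70–77.
Each forward site pairs with the reverse site to give a product ending at position 77: sizes 62, 32 bp.

Two products: 62 bp, 32 bp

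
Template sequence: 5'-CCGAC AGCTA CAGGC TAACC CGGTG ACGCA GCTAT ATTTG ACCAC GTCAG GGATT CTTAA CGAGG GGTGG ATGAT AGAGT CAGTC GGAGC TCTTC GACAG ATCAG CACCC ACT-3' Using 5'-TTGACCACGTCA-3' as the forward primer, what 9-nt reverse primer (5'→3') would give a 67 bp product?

The forward primer binds at positions 38–49, so a 67 bp product ends at position 38 + 67 − 1 = 104.
The reverse primer anneals to the top strand over positions 96–104, i.e. to GACAGATCA.
Its sequence written 5'→3' is the reverse complement: TGATCTGTC.

5'-TGATCTGTC-3'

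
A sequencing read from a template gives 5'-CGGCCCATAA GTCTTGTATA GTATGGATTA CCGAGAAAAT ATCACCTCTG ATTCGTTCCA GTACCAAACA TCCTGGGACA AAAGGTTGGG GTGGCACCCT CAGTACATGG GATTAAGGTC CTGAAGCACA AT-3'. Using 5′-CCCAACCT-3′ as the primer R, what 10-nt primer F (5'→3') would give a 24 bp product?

The reverse primer's reverse complement AGGTTGGG matches the template at positions 83–90, so the product ends at position 90.
A 24 bp product then starts at position 90 − 24 + 1 = 67.
The forward primer is identical to the top strand there: AACATCCTGG.

5'-AACATCCTGG-3'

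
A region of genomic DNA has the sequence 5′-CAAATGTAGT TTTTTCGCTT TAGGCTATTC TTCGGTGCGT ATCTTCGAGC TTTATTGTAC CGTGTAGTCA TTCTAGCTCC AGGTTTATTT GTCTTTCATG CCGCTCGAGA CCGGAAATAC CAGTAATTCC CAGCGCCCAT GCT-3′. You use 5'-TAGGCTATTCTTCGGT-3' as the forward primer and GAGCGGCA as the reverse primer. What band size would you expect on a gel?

Forward primer TAGGCTATTCTTCGGT is found on the top strand at positions 21–36.
Reverse complement of the reverse primer: TGCCGCTC. This occurs on the top strand at positions 99–106.
Amplicon spans positions 21–106: 86 bp.

86 bp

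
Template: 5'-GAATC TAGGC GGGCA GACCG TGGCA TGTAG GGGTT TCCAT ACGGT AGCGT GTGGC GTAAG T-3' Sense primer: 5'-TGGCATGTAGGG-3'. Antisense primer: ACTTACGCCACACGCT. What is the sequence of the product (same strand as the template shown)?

5'-TGGCATGTAGGGGTTTCCATACGGTAGCGTGTGGCGTAAGT-3'

The forward primer matches the template at positions 21–32.
The reverse primer's reverse complement is AGCGTGTGGCGTAAGT, which matches the template at positions 46–61.
The product is the template from position 21 through 61 (41 bp).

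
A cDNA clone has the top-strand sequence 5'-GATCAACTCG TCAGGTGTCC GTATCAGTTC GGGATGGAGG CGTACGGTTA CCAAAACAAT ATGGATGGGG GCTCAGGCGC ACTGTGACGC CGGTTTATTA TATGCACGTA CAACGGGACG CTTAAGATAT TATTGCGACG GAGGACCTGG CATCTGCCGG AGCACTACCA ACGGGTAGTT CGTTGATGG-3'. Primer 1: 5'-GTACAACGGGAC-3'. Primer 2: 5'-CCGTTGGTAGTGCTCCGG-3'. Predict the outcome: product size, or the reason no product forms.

Primer 1 (GTACAACGGGAC) matches the top strand at positions 108–119; it acts as a forward primer.
Primer 2's reverse complement is CCGGAGCACTACCAACGG, matching the top strand at positions 157–174; it acts as a reverse primer.
The 3' ends face each other across positions 108–174, giving a 67 bp product.

Yes — a 67 bp product.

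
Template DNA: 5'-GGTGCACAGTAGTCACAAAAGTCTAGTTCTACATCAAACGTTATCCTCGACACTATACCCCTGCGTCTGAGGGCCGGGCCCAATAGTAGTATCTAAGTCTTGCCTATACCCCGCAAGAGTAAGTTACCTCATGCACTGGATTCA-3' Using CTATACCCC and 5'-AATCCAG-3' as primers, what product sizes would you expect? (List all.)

90 bp, 39 bp

The forward primer CTATACCCC matches the top strand at positions 53–61, 104–112.
The reverse primer's reverse complement is CTGGATT, matching at positions 136–142.
Each forward site pairs with the reverse site to give a product ending at position 142: sizes 90, 39 bp.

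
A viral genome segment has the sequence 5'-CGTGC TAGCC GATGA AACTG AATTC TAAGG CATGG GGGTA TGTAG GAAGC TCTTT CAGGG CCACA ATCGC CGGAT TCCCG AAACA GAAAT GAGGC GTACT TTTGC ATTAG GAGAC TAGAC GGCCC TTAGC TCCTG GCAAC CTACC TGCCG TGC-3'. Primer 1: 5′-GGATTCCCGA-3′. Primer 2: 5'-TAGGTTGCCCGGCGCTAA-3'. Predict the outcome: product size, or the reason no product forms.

Primer 2 (TAGGTTGCCCGGCGCTAA) does not match the top strand, and its reverse complement TTAGCGCCGGGCAACCTA does not match either.
With no annealing site for primer 2, no amplification occurs.

No product — primer 2 has no binding site in the template.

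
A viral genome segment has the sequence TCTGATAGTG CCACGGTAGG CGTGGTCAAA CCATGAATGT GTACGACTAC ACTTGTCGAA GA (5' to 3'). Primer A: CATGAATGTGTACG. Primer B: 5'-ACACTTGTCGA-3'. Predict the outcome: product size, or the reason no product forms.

No product — both primers anneal to the same strand and extend in the same direction.

Primer A (CATGAATGTGTACG) matches the top strand at positions 32–45 (3' end points downstream).
Primer B (ACACTTGTCGA) also matches the top strand directly, at positions 49–59 — its reverse complement TCGACAAGTGT is not present.
Both primers anneal to the bottom strand with 3' ends pointing the same way, so neither can prime synthesis back toward the other.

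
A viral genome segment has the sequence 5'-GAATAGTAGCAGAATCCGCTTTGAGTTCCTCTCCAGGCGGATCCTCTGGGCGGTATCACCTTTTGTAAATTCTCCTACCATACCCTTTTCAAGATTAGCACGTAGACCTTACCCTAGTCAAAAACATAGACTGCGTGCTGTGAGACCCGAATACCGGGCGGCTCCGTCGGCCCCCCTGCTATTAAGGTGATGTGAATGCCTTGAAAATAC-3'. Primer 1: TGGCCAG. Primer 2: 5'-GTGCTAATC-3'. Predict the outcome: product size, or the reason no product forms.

No product — primer 1 has no binding site in the template.

Primer 1 (TGGCCAG) does not match the top strand, and its reverse complement CTGGCCA does not match either.
With no annealing site for primer 1, no amplification occurs.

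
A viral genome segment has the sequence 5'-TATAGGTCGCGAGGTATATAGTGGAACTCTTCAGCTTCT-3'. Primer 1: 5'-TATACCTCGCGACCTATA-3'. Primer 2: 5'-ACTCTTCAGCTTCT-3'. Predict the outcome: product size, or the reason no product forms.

No product — the primers' 3' ends point away from each other.

Primer 1 (TATACCTCGCGACCTATA) has reverse complement TATAGGTCGCGAGGTATA, which matches the top strand at positions 1–18; primer 1 anneals to the top strand there with its 3' end pointing upstream toward position 1.
Primer 2 (ACTCTTCAGCTTCT) matches the top strand directly at positions 26–39; it anneals to the bottom strand with its 3' end pointing downstream toward position 39.
The 3' ends diverge (primer 1 extends toward position 1, primer 2 toward position 39), so the primers never converge on a shared product.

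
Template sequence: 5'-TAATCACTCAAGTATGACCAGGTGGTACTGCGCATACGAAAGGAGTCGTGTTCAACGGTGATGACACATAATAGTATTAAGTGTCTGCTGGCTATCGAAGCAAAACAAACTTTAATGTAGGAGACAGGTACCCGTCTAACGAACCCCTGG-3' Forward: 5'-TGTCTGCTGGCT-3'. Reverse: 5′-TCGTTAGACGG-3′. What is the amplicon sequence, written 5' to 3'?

Forward primer TGTCTGCTGGCT is found on the top strand at positions 82–93.
The reverse primer's reverse complement is CCGTCTAACGA, which matches the template at positions 132–142.
The product is the template from position 82 through 142 (61 bp).

5'-TGTCTGCTGGCTATCGAAGCAAAACAAACTTTAATGTAGGAGACAGGTACCCGTCTAACGA-3'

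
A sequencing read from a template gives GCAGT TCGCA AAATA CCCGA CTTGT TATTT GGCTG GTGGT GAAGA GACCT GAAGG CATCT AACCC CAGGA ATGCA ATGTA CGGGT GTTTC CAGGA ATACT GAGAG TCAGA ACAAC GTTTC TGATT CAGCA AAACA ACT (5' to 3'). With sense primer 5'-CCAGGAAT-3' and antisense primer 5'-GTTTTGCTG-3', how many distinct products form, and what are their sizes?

Two products: 70 bp, 45 bp

The forward primer CCAGGAAT matches the top strand at positions 65–72, 90–97.
The reverse primer's reverse complement is CAGCAAAAC, matching at positions 126–134.
Each forward site pairs with the reverse site to give a product ending at position 134: sizes 70, 45 bp.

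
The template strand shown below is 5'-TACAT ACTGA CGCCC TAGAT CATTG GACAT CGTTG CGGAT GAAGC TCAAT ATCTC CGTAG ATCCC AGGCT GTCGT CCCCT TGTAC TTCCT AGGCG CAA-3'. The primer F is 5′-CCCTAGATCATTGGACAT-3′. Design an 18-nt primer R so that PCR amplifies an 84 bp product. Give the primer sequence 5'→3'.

The forward primer binds at positions 13–30, so an 84 bp product ends at position 13 + 84 − 1 = 96.
The reverse primer anneals to the top strand over positions 79–96, i.e. to CTTGTACTTCCTAGGCGC.
Its sequence written 5'→3' is the reverse complement: GCGCCTAGGAAGTACAAG.

5'-GCGCCTAGGAAGTACAAG-3'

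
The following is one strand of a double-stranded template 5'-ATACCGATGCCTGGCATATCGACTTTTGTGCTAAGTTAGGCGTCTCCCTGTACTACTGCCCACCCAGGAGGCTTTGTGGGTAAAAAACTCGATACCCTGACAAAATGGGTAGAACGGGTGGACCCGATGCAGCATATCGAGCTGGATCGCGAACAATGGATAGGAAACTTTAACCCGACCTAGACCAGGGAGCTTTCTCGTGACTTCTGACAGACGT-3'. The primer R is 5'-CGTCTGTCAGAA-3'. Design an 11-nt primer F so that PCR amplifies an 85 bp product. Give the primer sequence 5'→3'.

The reverse primer's reverse complement TTCTGACAGACG matches the template at positions 205–216, so the product ends at position 216.
An 85 bp product then starts at position 216 − 85 + 1 = 132.
The forward primer is identical to the top strand there: GCATATCGAGC.

5'-GCATATCGAGC-3'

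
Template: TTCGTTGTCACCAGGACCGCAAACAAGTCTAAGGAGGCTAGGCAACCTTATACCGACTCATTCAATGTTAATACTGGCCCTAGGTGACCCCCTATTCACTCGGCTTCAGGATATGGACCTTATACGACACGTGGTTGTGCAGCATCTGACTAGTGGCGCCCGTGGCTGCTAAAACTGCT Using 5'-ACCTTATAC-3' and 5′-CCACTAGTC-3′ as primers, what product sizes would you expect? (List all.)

The forward primer ACCTTATAC matches the top strand at positions 45–53, 117–125.
The reverse primer's reverse complement is GACTAGTGG, matching at positions 148–156.
Each forward site pairs with the reverse site to give a product ending at position 156: sizes 112, 40 bp.

112 bp, 40 bp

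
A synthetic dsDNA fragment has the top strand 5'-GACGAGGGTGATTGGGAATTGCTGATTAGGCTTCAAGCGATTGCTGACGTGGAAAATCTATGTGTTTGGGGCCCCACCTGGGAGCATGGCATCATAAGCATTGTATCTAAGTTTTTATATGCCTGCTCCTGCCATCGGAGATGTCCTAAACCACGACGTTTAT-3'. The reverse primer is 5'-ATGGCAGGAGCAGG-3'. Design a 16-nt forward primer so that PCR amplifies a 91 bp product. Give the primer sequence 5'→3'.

The reverse primer's reverse complement CCTGCTCCTGCCAT matches the template at positions 122–135, so the product ends at position 135.
A 91 bp product then starts at position 135 − 91 + 1 = 45.
The forward primer is identical to the top strand there: TGACGTGGAAAATCTA.

5'-TGACGTGGAAAATCTA-3'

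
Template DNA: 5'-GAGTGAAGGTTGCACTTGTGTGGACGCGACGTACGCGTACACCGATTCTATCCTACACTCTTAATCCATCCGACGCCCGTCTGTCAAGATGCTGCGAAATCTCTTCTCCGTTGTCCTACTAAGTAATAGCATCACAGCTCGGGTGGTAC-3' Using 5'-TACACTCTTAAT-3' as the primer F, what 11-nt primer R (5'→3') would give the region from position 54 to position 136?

5'-TGTGATGCTAT-3'

The product's 3' end on the top strand is position 136.
The reverse primer anneals to the top strand over positions 126–136, i.e. to ATAGCATCACA.
Its sequence written 5'→3' is the reverse complement: TGTGATGCTAT.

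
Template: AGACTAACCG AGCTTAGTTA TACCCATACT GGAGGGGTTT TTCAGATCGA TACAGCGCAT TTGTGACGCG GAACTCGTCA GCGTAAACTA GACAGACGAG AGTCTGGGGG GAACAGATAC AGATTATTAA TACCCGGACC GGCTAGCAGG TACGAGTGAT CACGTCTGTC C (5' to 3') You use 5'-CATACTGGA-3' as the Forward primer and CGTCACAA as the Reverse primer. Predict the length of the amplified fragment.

Scanning the template, CATACTGGA occurs at positions 25–33; this primer anneals to the bottom strand there with its 3' end pointing downstream.
Reverse complement of the reverse primer: TTGTGACG. This occurs on the top strand at positions 61–68.
Amplicon spans positions 25–68: 44 bp.

44 bp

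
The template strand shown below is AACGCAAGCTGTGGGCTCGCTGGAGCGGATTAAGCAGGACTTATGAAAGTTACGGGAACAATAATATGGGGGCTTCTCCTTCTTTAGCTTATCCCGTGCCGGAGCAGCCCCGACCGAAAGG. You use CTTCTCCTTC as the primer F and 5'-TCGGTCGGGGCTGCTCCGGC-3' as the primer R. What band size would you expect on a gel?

Forward primer CTTCTCCTTC is found on the top strand at positions 73–82.
Taking the reverse complement of TCGGTCGGGGCTGCTCCGGC gives GCCGGAGCAGCCCCGACCGA, found at positions 98–117 on the template; the primer anneals here to the top strand with its 3' end pointing upstream.
The product runs from position 73 to position 117, so its length is 117 − 73 + 1 = 45 bp.

45 bp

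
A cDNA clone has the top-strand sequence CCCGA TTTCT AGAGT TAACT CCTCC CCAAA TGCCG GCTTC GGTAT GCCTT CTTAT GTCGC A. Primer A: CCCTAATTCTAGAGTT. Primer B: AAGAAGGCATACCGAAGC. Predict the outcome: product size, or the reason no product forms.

Primer A (CCCTAATTCTAGAGTT) does not match the top strand, and its reverse complement AACTCTAGAATTAGGG does not match either.
With no annealing site for primer A, no amplification occurs.

No product — primer A has no binding site in the template.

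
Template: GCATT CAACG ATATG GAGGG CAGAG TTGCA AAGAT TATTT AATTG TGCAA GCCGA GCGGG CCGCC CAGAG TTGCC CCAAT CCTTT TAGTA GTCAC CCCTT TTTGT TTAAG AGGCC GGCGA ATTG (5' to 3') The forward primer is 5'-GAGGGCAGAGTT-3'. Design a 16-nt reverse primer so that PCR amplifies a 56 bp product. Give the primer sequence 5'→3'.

The forward primer binds at positions 16–27, so a 56 bp product ends at position 16 + 56 − 1 = 71.
The reverse primer anneals to the top strand over positions 56–71, i.e. to GCGGGCCGCCCAGAGT.
Its sequence written 5'→3' is the reverse complement: ACTCTGGGCGGCCCGC.

5'-ACTCTGGGCGGCCCGC-3'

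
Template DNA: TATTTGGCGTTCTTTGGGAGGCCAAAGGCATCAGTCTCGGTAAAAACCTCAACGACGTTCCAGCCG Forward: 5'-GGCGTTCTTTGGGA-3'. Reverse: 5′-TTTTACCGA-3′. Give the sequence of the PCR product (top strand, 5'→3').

5'-GGCGTTCTTTGGGAGGCCAAAGGCATCAGTCTCGGTAAAA-3'

Scanning the template, GGCGTTCTTTGGGA occurs at positions 6–19; this primer anneals to the bottom strand there with its 3' end pointing downstream.
Reverse complement of the reverse primer: TCGGTAAAA. This occurs on the top strand at positions 37–45.
The product is the template from position 6 through 45 (40 bp).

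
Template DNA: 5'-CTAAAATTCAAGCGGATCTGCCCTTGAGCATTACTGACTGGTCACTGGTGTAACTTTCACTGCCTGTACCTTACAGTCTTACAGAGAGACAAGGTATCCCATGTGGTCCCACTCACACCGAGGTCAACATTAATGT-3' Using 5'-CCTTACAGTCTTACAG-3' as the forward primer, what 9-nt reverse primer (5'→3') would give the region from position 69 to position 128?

5'-GTTGACCTC-3'

The product's 3' end on the top strand is position 128.
The reverse primer anneals to the top strand over positions 120–128, i.e. to GAGGTCAAC.
Its sequence written 5'→3' is the reverse complement: GTTGACCTC.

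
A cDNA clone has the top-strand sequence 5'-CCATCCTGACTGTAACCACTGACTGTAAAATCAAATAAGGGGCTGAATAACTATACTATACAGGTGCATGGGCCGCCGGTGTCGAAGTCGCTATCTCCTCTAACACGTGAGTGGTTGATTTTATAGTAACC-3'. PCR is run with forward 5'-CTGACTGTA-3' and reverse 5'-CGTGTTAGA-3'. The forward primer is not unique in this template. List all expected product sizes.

The forward primer CTGACTGTA matches the top strand at positions 6–14, 19–27.
The reverse primer's reverse complement is TCTAACACG, matching at positions 99–107.
Each forward site pairs with the reverse site to give a product ending at position 107: sizes 102, 89 bp.

102 bp, 89 bp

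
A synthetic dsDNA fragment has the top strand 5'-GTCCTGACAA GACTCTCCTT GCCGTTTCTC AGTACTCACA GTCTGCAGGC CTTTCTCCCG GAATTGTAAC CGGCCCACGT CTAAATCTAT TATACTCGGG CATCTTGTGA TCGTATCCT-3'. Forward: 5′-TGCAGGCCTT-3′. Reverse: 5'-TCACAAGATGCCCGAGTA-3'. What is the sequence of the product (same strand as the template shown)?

The forward primer matches the template at positions 44–53.
The reverse primer's reverse complement is TACTCGGGCATCTTGTGA, which matches the template at positions 93–110.
The product is the template from position 44 through 110 (67 bp).

5'-TGCAGGCCTTTCTCCCGGAATTGTAACCGGCCCACGTCTAAATCTATTATACTCGGGCATCTTGTGA-3'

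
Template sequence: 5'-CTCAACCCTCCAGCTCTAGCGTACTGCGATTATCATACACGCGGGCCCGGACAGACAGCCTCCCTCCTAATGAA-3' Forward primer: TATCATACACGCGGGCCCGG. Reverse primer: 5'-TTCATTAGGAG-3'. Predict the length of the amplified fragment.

The forward primer matches the template at positions 31–50.
Reverse complement of the reverse primer: CTCCTAATGAA. This occurs on the top strand at positions 64–74.
Amplicon spans positions 31–74: 44 bp.

44 bp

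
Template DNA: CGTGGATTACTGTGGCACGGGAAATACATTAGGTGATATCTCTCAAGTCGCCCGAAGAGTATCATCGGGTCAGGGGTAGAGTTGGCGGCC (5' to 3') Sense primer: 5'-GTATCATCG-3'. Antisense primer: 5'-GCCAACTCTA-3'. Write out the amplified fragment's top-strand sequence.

5'-GTATCATCGGGTCAGGGGTAGAGTTGGC-3'

Forward primer GTATCATCG is found on the top strand at positions 59–67.
Taking the reverse complement of GCCAACTCTA gives TAGAGTTGGC, found at positions 77–86 on the template; the primer anneals here to the top strand with its 3' end pointing upstream.
The product is the template from position 59 through 86 (28 bp).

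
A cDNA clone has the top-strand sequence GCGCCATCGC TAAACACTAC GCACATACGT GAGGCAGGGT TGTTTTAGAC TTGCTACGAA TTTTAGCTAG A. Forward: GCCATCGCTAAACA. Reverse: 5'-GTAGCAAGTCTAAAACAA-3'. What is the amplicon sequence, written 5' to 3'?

5'-GCCATCGCTAAACACTACGCACATACGTGAGGCAGGGTTGTTTTAGACTTGCTAC-3'

Forward primer GCCATCGCTAAACA is found on the top strand at positions 3–16.
Reverse complement of the reverse primer: TTGTTTTAGACTTGCTAC. This occurs on the top strand at positions 40–57.
The product is the template from position 3 through 57 (55 bp).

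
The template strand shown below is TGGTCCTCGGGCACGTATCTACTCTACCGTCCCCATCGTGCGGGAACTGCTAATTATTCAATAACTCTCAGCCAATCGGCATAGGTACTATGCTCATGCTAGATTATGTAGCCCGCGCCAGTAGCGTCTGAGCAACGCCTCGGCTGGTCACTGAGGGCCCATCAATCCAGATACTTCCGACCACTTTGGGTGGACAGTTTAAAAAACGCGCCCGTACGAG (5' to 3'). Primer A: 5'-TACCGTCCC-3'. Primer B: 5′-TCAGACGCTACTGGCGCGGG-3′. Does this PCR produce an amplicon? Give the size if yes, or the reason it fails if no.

Primer A (TACCGTCCC) matches the top strand at positions 25–33; it acts as a forward primer.
Primer B's reverse complement is CCCGCGCCAGTAGCGTCTGA, matching the top strand at positions 112–131; it acts as a reverse primer.
The 3' ends face each other across positions 25–131, giving a 107 bp product.

Yes — a 107 bp product.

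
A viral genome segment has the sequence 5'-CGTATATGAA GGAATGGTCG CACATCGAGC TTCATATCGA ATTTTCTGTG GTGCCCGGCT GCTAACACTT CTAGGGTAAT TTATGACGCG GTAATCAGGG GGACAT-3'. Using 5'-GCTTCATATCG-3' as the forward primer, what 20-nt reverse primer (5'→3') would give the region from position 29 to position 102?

5'-CCCCCTGATTACCGCGTCAT-3'

The product's 3' end on the top strand is position 102.
The reverse primer anneals to the top strand over positions 83–102, i.e. to ATGACGCGGTAATCAGGGGG.
Its sequence written 5'→3' is the reverse complement: CCCCCTGATTACCGCGTCAT.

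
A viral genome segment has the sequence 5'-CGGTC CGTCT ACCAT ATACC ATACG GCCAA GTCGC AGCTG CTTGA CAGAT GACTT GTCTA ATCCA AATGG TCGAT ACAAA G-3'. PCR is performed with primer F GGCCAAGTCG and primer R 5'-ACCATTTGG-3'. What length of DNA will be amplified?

47 bp

The forward primer matches the template at positions 25–34.
Reverse complement of the reverse primer: CCAAATGGT. This occurs on the top strand at positions 63–71.
The product runs from position 25 to position 71, so its length is 71 − 25 + 1 = 47 bp.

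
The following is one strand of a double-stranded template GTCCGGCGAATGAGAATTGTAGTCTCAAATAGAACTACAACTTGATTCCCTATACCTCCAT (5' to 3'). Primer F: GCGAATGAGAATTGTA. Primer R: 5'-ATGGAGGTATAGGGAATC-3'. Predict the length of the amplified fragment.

56 bp

Scanning the template, GCGAATGAGAATTGTA occurs at positions 6–21; this primer anneals to the bottom strand there with its 3' end pointing downstream.
The reverse primer's reverse complement is GATTCCCTATACCTCCAT, which matches the template at positions 44–61.
The product runs from position 6 to position 61, so its length is 61 − 6 + 1 = 56 bp.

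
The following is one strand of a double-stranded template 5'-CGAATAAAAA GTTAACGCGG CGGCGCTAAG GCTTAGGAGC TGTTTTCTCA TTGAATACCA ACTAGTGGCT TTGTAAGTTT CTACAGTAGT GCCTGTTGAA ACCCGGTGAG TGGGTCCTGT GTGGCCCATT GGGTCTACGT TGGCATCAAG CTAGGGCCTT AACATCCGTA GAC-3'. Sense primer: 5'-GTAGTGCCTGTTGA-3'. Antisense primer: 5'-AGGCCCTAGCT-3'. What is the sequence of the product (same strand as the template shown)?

5'-GTAGTGCCTGTTGAAACCCGGTGAGTGGGTCCTGTGTGGCCCATTGGGTCTACGTTGGCATCAAGCTAGGGCCT-3'

The forward primer matches the template at positions 86–99.
Reverse complement of the reverse primer: AGCTAGGGCCT. This occurs on the top strand at positions 149–159.
The product is the template from position 86 through 159 (74 bp).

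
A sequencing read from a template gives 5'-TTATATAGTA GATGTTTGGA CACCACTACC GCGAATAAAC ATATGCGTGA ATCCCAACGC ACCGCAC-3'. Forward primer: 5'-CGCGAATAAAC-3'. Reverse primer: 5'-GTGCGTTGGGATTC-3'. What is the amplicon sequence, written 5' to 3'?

Scanning the template, CGCGAATAAAC occurs at positions 30–40; this primer anneals to the bottom strand there with its 3' end pointing downstream.
Taking the reverse complement of GTGCGTTGGGATTC gives GAATCCCAACGCAC, found at positions 49–62 on the template; the primer anneals here to the top strand with its 3' end pointing upstream.
The product is the template from position 30 through 62 (33 bp).

5'-CGCGAATAAACATATGCGTGAATCCCAACGCAC-3'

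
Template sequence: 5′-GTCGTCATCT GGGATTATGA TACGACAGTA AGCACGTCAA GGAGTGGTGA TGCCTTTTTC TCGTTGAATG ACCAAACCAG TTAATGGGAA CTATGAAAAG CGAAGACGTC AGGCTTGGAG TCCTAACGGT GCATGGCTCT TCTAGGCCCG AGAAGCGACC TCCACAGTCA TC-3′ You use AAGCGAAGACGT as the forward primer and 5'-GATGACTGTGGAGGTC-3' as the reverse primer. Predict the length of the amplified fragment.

Scanning the template, AAGCGAAGACGT occurs at positions 98–109; this primer anneals to the bottom strand there with its 3' end pointing downstream.
Reverse complement of the reverse primer: GACCTCCACAGTCATC. This occurs on the top strand at positions 157–172.
Amplicon spans positions 98–172: 75 bp.

75 bp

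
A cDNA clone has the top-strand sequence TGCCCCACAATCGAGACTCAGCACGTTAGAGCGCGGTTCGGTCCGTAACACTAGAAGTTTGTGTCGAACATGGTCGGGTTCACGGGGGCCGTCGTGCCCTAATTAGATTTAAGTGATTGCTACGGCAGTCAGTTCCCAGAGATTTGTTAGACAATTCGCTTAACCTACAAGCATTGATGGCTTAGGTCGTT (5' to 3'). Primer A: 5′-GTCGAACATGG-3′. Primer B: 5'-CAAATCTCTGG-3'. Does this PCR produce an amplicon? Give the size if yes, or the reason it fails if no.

Primer A (GTCGAACATGG) matches the top strand at positions 63–73; it acts as a forward primer.
Primer B's reverse complement is CCAGAGATTTG, matching the top strand at positions 136–146; it acts as a reverse primer.
The 3' ends face each other across positions 63–146, giving an 84 bp product.

Yes — an 84 bp product.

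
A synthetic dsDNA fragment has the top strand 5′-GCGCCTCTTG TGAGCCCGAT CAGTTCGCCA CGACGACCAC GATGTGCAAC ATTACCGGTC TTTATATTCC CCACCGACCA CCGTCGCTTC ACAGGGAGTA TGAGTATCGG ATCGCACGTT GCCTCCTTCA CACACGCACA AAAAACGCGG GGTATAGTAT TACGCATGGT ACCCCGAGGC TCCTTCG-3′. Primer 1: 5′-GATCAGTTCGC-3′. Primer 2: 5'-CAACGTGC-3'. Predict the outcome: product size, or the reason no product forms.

Yes — a 104 bp product.

Primer 1 (GATCAGTTCGC) matches the top strand at positions 18–28; it acts as a forward primer.
Primer 2's reverse complement is GCACGTTG, matching the top strand at positions 114–121; it acts as a reverse primer.
The 3' ends face each other across positions 18–121, giving a 104 bp product.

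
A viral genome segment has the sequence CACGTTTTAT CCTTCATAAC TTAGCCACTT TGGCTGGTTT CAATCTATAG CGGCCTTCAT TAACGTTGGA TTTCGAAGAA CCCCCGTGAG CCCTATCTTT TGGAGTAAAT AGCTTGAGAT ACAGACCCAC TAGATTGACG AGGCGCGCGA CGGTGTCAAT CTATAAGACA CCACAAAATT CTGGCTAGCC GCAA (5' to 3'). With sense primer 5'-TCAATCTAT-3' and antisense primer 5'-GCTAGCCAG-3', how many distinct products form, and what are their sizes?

Two products: 150 bp, 34 bp

The forward primer TCAATCTAT matches the top strand at positions 40–48, 156–164.
The reverse primer's reverse complement is CTGGCTAGC, matching at positions 181–189.
Each forward site pairs with the reverse site to give a product ending at position 189: sizes 150, 34 bp.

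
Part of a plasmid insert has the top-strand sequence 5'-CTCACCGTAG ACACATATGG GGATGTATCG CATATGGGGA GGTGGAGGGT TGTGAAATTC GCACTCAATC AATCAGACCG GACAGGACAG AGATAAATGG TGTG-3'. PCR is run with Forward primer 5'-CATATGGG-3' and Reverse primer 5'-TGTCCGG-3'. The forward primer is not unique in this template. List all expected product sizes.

71 bp, 54 bp

The forward primer CATATGGG matches the top strand at positions 14–21, 31–38.
The reverse primer's reverse complement is CCGGACA, matching at positions 78–84.
Each forward site pairs with the reverse site to give a product ending at position 84: sizes 71, 54 bp.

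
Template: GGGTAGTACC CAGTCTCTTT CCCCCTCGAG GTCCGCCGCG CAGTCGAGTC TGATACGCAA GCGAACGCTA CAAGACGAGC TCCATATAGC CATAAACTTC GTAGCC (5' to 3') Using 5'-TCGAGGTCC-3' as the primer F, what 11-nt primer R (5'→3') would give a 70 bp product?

The forward primer binds at positions 26–34, so a 70 bp product ends at position 26 + 70 − 1 = 95.
The reverse primer anneals to the top strand over positions 85–95, i.e. to TATAGCCATAA.
Its sequence written 5'→3' is the reverse complement: TTATGGCTATA.

5'-TTATGGCTATA-3'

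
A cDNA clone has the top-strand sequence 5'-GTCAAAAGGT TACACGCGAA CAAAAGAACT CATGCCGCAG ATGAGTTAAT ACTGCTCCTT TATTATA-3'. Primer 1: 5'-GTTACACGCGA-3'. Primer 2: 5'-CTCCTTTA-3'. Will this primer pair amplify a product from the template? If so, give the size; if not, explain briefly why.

No product — both primers anneal to the same strand and extend in the same direction.

Primer 1 (GTTACACGCGA) matches the top strand at positions 9–19 (3' end points downstream).
Primer 2 (CTCCTTTA) also matches the top strand directly, at positions 55–62 — its reverse complement TAAAGGAG is not present.
Both primers anneal to the bottom strand with 3' ends pointing the same way, so neither can prime synthesis back toward the other.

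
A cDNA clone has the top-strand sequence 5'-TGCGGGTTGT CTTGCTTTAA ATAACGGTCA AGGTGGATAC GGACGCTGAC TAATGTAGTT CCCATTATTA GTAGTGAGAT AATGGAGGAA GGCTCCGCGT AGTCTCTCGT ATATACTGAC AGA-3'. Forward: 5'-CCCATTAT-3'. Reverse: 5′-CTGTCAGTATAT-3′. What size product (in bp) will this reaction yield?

Forward primer CCCATTAT is found on the top strand at positions 61–68.
The reverse primer's reverse complement is ATATACTGACAG, which matches the template at positions 111–122.
The product runs from position 61 to position 122, so its length is 122 − 61 + 1 = 62 bp.

62 bp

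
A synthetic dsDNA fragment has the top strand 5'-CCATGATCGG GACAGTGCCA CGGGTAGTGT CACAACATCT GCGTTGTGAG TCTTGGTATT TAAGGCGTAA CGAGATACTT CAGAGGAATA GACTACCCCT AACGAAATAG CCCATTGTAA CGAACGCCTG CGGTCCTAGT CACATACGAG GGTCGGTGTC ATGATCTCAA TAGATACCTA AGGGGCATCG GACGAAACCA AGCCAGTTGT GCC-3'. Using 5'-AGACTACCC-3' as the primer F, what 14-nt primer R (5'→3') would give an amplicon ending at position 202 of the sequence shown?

The forward primer binds at positions 90–98; the product's 3' end on the top strand is position 202.
The reverse primer anneals to the top strand over positions 189–202, i.e. to CGGACGAAACCAAG.
Its sequence written 5'→3' is the reverse complement: CTTGGTTTCGTCCG.

5'-CTTGGTTTCGTCCG-3'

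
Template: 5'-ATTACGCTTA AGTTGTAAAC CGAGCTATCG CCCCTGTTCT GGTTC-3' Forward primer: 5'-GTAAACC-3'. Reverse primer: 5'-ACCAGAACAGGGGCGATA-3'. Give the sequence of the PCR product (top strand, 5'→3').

5'-GTAAACCGAGCTATCGCCCCTGTTCTGGT-3'

Forward primer GTAAACC is found on the top strand at positions 15–21.
The reverse primer's reverse complement is TATCGCCCCTGTTCTGGT, which matches the template at positions 26–43.
The product is the template from position 15 through 43 (29 bp).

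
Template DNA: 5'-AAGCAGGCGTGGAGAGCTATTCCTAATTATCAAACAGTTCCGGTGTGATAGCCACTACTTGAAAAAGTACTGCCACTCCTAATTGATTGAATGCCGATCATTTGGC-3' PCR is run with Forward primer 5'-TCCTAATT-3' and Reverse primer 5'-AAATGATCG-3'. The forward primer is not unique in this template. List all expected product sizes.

83 bp, 27 bp

The forward primer TCCTAATT matches the top strand at positions 21–28, 77–84.
The reverse primer's reverse complement is CGATCATTT, matching at positions 95–103.
Each forward site pairs with the reverse site to give a product ending at position 103: sizes 83, 27 bp.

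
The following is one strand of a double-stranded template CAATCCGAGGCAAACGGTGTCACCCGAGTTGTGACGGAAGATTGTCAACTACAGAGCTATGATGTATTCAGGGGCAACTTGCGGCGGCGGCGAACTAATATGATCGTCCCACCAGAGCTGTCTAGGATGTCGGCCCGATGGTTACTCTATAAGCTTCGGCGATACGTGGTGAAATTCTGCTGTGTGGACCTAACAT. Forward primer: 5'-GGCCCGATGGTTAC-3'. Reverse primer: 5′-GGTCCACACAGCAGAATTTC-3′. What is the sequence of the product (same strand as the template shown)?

Forward primer GGCCCGATGGTTAC is found on the top strand at positions 132–145.
Reverse complement of the reverse primer: GAAATTCTGCTGTGTGGACC. This occurs on the top strand at positions 171–190.
The product is the template from position 132 through 190 (59 bp).

5'-GGCCCGATGGTTACTCTATAAGCTTCGGCGATACGTGGTGAAATTCTGCTGTGTGGACC-3'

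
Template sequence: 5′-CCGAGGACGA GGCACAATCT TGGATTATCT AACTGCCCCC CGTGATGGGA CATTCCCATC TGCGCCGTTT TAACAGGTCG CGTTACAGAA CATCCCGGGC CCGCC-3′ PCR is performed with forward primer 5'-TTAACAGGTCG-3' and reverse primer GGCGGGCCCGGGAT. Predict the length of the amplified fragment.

36 bp

Forward primer TTAACAGGTCG is found on the top strand at positions 70–80.
The reverse primer's reverse complement is ATCCCGGGCCCGCC, which matches the template at positions 92–105.
Product length = (reverse-primer end) − (forward-primer start) + 1 = 105 − 70 + 1 = 36 bp.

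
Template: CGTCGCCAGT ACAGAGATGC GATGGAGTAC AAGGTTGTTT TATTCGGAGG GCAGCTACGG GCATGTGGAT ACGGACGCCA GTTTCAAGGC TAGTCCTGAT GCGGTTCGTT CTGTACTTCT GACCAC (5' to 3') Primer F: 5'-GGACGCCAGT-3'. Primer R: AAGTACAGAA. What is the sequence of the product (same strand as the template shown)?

5'-GGACGCCAGTTTCAAGGCTAGTCCTGATGCGGTTCGTTCTGTACTT-3'

Forward primer GGACGCCAGT is found on the top strand at positions 73–82.
Taking the reverse complement of AAGTACAGAA gives TTCTGTACTT, found at positions 109–118 on the template; the primer anneals here to the top strand with its 3' end pointing upstream.
The product is the template from position 73 through 118 (46 bp).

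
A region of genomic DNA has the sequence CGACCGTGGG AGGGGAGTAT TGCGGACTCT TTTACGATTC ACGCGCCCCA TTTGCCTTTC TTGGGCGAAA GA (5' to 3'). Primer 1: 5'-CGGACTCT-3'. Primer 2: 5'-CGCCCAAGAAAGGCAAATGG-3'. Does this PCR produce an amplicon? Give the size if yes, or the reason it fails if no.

Yes — a 45 bp product.

Primer 1 (CGGACTCT) matches the top strand at positions 23–30; it acts as a forward primer.
Primer 2's reverse complement is CCATTTGCCTTTCTTGGGCG, matching the top strand at positions 48–67; it acts as a reverse primer.
The 3' ends face each other across positions 23–67, giving a 45 bp product.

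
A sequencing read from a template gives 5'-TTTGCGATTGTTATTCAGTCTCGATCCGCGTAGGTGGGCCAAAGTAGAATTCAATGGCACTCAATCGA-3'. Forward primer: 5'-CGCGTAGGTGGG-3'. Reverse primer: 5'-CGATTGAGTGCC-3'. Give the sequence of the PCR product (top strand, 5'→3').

5'-CGCGTAGGTGGGCCAAAGTAGAATTCAATGGCACTCAATCG-3'

The forward primer matches the template at positions 27–38.
The reverse primer's reverse complement is GGCACTCAATCG, which matches the template at positions 56–67.
The product is the template from position 27 through 67 (41 bp).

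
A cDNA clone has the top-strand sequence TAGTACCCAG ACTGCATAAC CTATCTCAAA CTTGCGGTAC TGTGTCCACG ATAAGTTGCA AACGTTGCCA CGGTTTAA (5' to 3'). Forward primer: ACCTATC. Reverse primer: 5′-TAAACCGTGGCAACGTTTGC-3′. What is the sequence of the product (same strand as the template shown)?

5'-ACCTATCTCAAACTTGCGGTACTGTGTCCACGATAAGTTGCAAACGTTGCCACGGTTTA-3'

The forward primer matches the template at positions 19–25.
Reverse complement of the reverse primer: GCAAACGTTGCCACGGTTTA. This occurs on the top strand at positions 58–77.
The product is the template from position 19 through 77 (59 bp).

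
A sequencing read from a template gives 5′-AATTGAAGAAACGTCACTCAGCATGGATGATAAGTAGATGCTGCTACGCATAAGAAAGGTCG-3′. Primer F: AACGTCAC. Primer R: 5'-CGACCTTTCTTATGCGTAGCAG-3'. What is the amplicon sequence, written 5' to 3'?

The forward primer matches the template at positions 10–17.
Taking the reverse complement of CGACCTTTCTTATGCGTAGCAG gives CTGCTACGCATAAGAAAGGTCG, found at positions 41–62 on the template; the primer anneals here to the top strand with its 3' end pointing upstream.
The product is the template from position 10 through 62 (53 bp).

5'-AACGTCACTCAGCATGGATGATAAGTAGATGCTGCTACGCATAAGAAAGGTCG-3'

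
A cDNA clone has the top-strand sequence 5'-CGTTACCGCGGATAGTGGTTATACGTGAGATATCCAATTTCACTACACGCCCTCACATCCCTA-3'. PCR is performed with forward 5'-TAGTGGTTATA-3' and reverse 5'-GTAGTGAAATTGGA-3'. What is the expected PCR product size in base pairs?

34 bp

The forward primer matches the template at positions 13–23.
Taking the reverse complement of GTAGTGAAATTGGA gives TCCAATTTCACTAC, found at positions 33–46 on the template; the primer anneals here to the top strand with its 3' end pointing upstream.
Amplicon spans positions 13–46: 34 bp.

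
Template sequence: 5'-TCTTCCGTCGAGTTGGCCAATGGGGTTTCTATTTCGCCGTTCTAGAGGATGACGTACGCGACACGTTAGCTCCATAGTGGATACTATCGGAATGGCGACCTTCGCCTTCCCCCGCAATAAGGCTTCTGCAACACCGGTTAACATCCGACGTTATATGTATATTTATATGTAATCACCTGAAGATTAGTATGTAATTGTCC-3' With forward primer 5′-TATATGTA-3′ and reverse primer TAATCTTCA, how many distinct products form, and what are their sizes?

Two products: 35 bp, 23 bp

The forward primer TATATGTA matches the top strand at positions 152–159, 164–171.
The reverse primer's reverse complement is TGAAGATTA, matching at positions 178–186.
Each forward site pairs with the reverse site to give a product ending at position 186: sizes 35, 23 bp.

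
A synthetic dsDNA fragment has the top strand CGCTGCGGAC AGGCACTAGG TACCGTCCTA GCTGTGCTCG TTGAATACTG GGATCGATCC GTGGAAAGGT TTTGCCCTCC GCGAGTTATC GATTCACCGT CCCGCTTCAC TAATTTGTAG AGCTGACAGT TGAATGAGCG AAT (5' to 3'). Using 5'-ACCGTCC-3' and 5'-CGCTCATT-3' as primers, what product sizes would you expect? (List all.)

The forward primer ACCGTCC matches the top strand at positions 22–28, 96–102.
The reverse primer's reverse complement is AATGAGCG, matching at positions 133–140.
Each forward site pairs with the reverse site to give a product ending at position 140: sizes 119, 45 bp.

119 bp, 45 bp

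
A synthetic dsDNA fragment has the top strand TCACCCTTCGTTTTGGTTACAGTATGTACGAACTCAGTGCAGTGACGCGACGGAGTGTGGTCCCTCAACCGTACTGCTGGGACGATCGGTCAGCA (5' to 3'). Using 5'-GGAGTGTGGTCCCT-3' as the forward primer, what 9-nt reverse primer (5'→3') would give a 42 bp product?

5'-CTGACCGAT-3'

The forward primer binds at positions 52–65, so a 42 bp product ends at position 52 + 42 − 1 = 93.
The reverse primer anneals to the top strand over positions 85–93, i.e. to ATCGGTCAG.
Its sequence written 5'→3' is the reverse complement: CTGACCGAT.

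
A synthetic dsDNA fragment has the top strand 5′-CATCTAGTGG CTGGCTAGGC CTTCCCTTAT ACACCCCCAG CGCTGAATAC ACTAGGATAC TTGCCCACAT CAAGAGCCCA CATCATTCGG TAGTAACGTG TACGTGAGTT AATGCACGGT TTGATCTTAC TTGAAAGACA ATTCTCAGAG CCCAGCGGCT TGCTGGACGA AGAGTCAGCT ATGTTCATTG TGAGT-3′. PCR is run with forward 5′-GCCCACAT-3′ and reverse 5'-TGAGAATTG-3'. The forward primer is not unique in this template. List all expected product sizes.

The forward primer GCCCACAT matches the top strand at positions 63–70, 76–83.
The reverse primer's reverse complement is CAATTCTCA, matching at positions 139–147.
Each forward site pairs with the reverse site to give a product ending at position 147: sizes 85, 72 bp.

85 bp, 72 bp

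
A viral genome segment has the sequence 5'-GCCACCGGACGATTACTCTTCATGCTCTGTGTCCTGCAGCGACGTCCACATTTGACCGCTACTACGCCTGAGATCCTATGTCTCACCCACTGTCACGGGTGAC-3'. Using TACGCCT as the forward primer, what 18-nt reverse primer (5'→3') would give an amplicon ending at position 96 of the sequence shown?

5'-GTGACAGTGGGTGAGACA-3'

The forward primer binds at positions 63–69; the product's 3' end on the top strand is position 96.
The reverse primer anneals to the top strand over positions 79–96, i.e. to TGTCTCACCCACTGTCAC.
Its sequence written 5'→3' is the reverse complement: GTGACAGTGGGTGAGACA.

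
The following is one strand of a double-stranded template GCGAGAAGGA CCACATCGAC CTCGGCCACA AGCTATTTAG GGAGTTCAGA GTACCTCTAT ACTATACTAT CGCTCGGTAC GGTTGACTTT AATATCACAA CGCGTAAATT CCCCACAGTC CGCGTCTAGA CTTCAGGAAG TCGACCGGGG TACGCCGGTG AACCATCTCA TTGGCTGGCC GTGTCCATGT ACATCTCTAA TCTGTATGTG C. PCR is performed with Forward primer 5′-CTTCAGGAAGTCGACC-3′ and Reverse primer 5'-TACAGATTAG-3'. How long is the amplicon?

Scanning the template, CTTCAGGAAGTCGACC occurs at positions 131–146; this primer anneals to the bottom strand there with its 3' end pointing downstream.
Taking the reverse complement of TACAGATTAG gives CTAATCTGTA, found at positions 197–206 on the template; the primer anneals here to the top strand with its 3' end pointing upstream.
The product runs from position 131 to position 206, so its length is 206 − 131 + 1 = 76 bp.

76 bp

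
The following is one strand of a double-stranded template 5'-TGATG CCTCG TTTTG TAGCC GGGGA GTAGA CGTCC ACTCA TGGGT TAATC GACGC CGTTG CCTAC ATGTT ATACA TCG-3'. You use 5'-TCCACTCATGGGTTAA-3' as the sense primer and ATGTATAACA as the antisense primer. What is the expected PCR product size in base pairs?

Scanning the template, TCCACTCATGGGTTAA occurs at positions 33–48; this primer anneals to the bottom strand there with its 3' end pointing downstream.
Reverse complement of the reverse primer: TGTTATACAT. This occurs on the top strand at positions 67–76.
Amplicon spans positions 33–76: 44 bp.

44 bp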